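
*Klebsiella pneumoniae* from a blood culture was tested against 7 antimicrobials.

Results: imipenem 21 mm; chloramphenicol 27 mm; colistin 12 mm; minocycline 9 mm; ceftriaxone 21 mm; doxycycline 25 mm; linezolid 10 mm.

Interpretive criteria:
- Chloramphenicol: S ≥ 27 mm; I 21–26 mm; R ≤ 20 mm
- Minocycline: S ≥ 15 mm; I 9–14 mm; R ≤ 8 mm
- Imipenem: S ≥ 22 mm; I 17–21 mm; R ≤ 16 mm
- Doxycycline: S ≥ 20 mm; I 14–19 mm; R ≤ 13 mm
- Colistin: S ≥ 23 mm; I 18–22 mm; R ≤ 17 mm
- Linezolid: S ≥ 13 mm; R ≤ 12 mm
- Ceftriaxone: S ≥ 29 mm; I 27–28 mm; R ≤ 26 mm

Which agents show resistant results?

Imipenem (21 mm) in 17–21 mm — I
Chloramphenicol: 27 mm is ≥ 27 mm — S
Colistin (12 mm) ≤ 17 mm → Resistant
Minocycline: 9 mm is in 9–14 mm — intermediate
Ceftriaxone: 21 mm is ≤ 26 mm — R
Doxycycline 25 mm: ≥ 20 mm ⇒ susceptible
Linezolid (10 mm) ≤ 12 mm → R

colistin, ceftriaxone, linezolid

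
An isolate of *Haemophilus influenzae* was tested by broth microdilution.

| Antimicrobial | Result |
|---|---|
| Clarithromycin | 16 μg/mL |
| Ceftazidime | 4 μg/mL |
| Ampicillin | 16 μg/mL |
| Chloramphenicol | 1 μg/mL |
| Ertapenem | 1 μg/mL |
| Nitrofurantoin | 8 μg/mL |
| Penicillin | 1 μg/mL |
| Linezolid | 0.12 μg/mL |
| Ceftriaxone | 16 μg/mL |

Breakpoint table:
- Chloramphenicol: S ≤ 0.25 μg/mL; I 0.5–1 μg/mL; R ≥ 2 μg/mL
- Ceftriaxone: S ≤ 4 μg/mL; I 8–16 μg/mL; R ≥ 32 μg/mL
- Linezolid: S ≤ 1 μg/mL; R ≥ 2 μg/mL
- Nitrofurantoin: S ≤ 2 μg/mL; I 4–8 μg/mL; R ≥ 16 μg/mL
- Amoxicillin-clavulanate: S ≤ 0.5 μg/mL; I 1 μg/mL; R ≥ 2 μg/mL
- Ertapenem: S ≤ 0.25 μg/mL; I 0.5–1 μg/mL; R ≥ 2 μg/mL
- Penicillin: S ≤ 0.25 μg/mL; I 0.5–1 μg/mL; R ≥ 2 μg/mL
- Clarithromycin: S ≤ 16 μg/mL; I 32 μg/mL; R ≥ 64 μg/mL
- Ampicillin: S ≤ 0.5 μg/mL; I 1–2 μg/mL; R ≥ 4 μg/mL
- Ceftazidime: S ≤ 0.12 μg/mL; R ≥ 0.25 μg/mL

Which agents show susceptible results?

clarithromycin, linezolid

Clarithromycin: 16 μg/mL is ≤ 16 μg/mL ⇒ Susceptible
Ceftazidime: 4 μg/mL is ≥ 0.25 μg/mL — Resistant
Ampicillin (16 μg/mL) ≥ 4 μg/mL ⇒ resistant
Chloramphenicol 1 μg/mL: in 0.5–1 μg/mL → Intermediate
Ertapenem 1 μg/mL: in 0.5–1 μg/mL — intermediate
Nitrofurantoin 8 μg/mL: in 4–8 μg/mL ⇒ Intermediate
Penicillin 1 μg/mL: in 0.5–1 μg/mL — Intermediate
Linezolid 0.12 μg/mL: ≤ 1 μg/mL → S
Ceftriaxone: 16 μg/mL is in 8–16 μg/mL ⇒ Intermediate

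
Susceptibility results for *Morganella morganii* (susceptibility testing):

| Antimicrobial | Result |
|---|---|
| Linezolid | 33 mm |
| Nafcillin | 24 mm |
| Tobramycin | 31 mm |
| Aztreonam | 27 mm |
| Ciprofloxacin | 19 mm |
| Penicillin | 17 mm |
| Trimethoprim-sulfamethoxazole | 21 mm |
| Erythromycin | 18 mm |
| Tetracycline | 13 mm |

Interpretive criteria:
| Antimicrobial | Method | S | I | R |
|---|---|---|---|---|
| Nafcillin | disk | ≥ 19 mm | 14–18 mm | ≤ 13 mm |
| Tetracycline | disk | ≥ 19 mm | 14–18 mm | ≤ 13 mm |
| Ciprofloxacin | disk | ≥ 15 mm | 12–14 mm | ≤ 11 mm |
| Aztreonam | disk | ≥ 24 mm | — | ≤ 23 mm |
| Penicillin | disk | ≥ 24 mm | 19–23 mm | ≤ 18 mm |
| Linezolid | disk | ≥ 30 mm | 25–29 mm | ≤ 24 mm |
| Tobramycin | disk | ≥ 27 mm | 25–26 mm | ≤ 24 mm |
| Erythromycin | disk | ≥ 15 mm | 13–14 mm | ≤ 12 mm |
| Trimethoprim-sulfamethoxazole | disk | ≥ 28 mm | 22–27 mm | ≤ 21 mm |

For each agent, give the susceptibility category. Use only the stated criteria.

S, S, S, S, S, R, R, S, R

Linezolid (33 mm) ≥ 30 mm ⇒ Susceptible
Nafcillin 24 mm: ≥ 19 mm — Susceptible
Tobramycin (31 mm) ≥ 27 mm — S
Aztreonam: 27 mm is ≥ 24 mm — Susceptible
Ciprofloxacin: 19 mm is ≥ 15 mm ⇒ S
Penicillin (17 mm) ≤ 18 mm ⇒ R
Trimethoprim-sulfamethoxazole 21 mm: ≤ 21 mm — R
Erythromycin: 18 mm is ≥ 15 mm ⇒ Susceptible
Tetracycline: 13 mm is ≤ 13 mm → resistant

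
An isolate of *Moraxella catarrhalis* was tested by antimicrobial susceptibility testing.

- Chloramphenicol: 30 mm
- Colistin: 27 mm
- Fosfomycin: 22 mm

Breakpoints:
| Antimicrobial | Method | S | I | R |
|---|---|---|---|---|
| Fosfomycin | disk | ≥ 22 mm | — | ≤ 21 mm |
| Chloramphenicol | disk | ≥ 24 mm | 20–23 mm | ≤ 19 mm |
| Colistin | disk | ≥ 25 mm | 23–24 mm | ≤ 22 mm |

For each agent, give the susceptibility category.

S, S, S

Chloramphenicol 30 mm: ≥ 24 mm → S
Colistin (27 mm) ≥ 25 mm ⇒ susceptible
Fosfomycin (22 mm) ≥ 22 mm ⇒ S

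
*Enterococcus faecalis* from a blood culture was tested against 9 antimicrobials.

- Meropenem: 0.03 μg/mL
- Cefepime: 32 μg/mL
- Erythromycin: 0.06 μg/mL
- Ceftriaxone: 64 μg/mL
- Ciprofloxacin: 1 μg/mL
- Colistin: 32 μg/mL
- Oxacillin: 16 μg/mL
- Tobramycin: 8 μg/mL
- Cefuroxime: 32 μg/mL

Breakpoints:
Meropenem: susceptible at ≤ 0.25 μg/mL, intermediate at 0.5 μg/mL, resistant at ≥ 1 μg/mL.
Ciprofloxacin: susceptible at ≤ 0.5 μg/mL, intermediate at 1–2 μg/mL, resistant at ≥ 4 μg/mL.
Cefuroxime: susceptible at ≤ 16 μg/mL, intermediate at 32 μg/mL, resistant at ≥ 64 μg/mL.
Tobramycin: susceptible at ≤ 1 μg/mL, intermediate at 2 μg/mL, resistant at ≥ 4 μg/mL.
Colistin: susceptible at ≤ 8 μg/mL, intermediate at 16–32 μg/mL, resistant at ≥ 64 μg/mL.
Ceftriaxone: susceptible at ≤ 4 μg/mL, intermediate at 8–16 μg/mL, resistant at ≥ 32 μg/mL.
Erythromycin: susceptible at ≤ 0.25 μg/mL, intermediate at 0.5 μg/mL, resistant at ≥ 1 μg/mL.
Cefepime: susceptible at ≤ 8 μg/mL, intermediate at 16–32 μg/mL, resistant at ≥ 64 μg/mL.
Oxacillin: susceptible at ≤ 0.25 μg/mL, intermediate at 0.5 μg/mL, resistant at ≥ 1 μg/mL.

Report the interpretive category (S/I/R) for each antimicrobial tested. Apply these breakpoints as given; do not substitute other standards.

Meropenem (0.03 μg/mL) ≤ 0.25 μg/mL — susceptible
Cefepime 32 μg/mL: in 16–32 μg/mL ⇒ Intermediate
Erythromycin (0.06 μg/mL) ≤ 0.25 μg/mL → S
Ceftriaxone (64 μg/mL) ≥ 32 μg/mL → resistant
Ciprofloxacin 1 μg/mL: in 1–2 μg/mL ⇒ Intermediate
Colistin: 32 μg/mL is in 16–32 μg/mL → intermediate
Oxacillin 16 μg/mL: ≥ 1 μg/mL — Resistant
Tobramycin 8 μg/mL: ≥ 4 μg/mL ⇒ R
Cefuroxime: 32 μg/mL is = 32 μg/mL ⇒ intermediate

S, I, S, R, I, I, R, R, I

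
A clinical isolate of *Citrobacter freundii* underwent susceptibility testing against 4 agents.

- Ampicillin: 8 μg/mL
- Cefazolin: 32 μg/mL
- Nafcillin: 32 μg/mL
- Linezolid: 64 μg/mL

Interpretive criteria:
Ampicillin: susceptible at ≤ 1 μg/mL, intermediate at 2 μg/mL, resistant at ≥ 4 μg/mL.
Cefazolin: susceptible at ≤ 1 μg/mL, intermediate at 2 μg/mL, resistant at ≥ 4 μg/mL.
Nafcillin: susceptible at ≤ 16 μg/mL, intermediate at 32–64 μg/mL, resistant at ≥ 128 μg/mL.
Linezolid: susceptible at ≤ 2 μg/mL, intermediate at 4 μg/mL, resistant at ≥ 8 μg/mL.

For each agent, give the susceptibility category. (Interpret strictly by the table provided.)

R, R, I, R

Ampicillin: 8 μg/mL is ≥ 4 μg/mL ⇒ R
Cefazolin: 32 μg/mL is ≥ 4 μg/mL ⇒ resistant
Nafcillin 32 μg/mL: in 32–64 μg/mL ⇒ I
Linezolid: 64 μg/mL is ≥ 8 μg/mL → resistant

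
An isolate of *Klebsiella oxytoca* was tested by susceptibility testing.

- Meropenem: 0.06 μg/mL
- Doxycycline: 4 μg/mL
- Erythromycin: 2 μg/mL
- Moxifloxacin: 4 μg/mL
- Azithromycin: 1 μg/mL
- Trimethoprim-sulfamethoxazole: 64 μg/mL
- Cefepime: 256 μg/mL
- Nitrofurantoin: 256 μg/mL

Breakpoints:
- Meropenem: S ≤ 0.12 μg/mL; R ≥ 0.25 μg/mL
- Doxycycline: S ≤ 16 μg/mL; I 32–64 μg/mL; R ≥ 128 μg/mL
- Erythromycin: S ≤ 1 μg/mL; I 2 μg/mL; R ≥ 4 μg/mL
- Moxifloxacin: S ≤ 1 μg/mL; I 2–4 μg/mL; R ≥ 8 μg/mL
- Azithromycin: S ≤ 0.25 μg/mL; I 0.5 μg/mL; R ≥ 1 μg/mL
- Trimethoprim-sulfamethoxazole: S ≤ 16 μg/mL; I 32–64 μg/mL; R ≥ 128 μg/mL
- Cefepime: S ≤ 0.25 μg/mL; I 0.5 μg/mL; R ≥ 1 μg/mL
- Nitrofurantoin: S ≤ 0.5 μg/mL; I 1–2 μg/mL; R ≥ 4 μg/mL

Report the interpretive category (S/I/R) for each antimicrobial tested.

Meropenem: 0.06 μg/mL is ≤ 0.12 μg/mL — S
Doxycycline 4 μg/mL: ≤ 16 μg/mL — S
Erythromycin 2 μg/mL: = 2 μg/mL ⇒ I
Moxifloxacin 4 μg/mL: in 2–4 μg/mL ⇒ intermediate
Azithromycin 1 μg/mL: ≥ 1 μg/mL ⇒ resistant
Trimethoprim-sulfamethoxazole: 64 μg/mL is in 32–64 μg/mL ⇒ I
Cefepime (256 μg/mL) ≥ 1 μg/mL ⇒ Resistant
Nitrofurantoin 256 μg/mL: ≥ 4 μg/mL → R

S, S, I, I, R, I, R, R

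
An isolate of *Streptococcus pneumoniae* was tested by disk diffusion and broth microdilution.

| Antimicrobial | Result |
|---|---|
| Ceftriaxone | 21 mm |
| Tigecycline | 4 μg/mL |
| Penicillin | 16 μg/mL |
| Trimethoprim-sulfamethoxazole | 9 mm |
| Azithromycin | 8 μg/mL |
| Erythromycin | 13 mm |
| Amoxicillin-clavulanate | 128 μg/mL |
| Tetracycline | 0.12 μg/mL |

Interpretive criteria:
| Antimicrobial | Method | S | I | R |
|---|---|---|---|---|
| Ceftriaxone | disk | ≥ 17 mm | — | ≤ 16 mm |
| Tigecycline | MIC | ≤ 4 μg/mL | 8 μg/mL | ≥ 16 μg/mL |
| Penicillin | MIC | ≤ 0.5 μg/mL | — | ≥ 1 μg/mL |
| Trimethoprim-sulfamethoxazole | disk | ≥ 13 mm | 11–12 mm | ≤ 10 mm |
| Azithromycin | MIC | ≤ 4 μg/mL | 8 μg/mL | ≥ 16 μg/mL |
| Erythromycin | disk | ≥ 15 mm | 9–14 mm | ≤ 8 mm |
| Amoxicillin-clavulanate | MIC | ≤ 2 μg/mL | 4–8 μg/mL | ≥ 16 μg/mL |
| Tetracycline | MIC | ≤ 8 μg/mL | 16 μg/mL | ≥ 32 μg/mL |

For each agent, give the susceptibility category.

S, S, R, R, I, I, R, S

Ceftriaxone (21 mm) ≥ 17 mm ⇒ S
Tigecycline (4 μg/mL) ≤ 4 μg/mL ⇒ Susceptible
Penicillin 16 μg/mL: ≥ 1 μg/mL ⇒ Resistant
Trimethoprim-sulfamethoxazole 9 mm: ≤ 10 mm ⇒ resistant
Azithromycin 8 μg/mL: = 8 μg/mL — intermediate
Erythromycin: 13 mm is in 9–14 mm → I
Amoxicillin-clavulanate (128 μg/mL) ≥ 16 μg/mL → resistant
Tetracycline (0.12 μg/mL) ≤ 8 μg/mL — susceptible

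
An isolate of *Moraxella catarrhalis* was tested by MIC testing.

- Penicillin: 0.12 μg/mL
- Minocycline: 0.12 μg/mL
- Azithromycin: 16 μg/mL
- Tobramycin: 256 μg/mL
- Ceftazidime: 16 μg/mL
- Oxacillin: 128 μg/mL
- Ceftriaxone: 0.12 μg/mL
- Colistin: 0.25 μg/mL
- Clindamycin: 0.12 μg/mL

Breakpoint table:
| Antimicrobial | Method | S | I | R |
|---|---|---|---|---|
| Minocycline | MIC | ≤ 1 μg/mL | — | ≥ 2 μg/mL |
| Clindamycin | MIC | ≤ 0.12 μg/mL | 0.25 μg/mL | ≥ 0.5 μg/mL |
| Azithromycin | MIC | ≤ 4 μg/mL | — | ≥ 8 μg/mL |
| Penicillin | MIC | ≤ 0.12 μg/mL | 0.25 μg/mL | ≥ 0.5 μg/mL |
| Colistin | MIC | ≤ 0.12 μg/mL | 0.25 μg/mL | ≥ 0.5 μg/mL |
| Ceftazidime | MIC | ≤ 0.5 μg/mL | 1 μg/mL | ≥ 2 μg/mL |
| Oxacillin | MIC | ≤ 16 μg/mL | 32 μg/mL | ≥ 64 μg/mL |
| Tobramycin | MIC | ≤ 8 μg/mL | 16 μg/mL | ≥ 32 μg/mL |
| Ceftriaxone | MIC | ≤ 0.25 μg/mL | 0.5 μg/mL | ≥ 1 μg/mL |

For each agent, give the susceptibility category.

Penicillin 0.12 μg/mL: ≤ 0.12 μg/mL — Susceptible
Minocycline: 0.12 μg/mL is ≤ 1 μg/mL — S
Azithromycin 16 μg/mL: ≥ 8 μg/mL ⇒ R
Tobramycin (256 μg/mL) ≥ 32 μg/mL → resistant
Ceftazidime (16 μg/mL) ≥ 2 μg/mL → Resistant
Oxacillin (128 μg/mL) ≥ 64 μg/mL — resistant
Ceftriaxone: 0.12 μg/mL is ≤ 0.25 μg/mL → Susceptible
Colistin 0.25 μg/mL: = 0.25 μg/mL — intermediate
Clindamycin (0.12 μg/mL) ≤ 0.12 μg/mL → susceptible

S, S, R, R, R, R, S, I, S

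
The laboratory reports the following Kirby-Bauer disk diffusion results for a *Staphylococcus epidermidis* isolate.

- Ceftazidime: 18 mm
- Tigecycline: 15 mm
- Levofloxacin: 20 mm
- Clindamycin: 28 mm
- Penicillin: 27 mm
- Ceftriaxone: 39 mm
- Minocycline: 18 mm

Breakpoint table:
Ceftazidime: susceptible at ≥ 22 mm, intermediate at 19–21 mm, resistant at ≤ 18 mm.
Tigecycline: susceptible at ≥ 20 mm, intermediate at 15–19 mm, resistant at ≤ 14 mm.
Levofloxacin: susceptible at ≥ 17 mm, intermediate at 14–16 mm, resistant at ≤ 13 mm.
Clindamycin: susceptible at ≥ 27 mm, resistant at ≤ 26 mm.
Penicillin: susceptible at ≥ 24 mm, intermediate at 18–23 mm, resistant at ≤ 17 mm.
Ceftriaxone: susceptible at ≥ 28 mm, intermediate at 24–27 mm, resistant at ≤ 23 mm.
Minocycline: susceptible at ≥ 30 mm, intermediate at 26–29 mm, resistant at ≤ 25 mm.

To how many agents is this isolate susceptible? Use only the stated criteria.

4

Ceftazidime (18 mm) ≤ 18 mm ⇒ R
Tigecycline 15 mm: in 15–19 mm → intermediate
Levofloxacin (20 mm) ≥ 17 mm → susceptible
Clindamycin (28 mm) ≥ 27 mm → S
Penicillin: 27 mm is ≥ 24 mm ⇒ susceptible
Ceftriaxone 39 mm: ≥ 28 mm ⇒ susceptible
Minocycline: 18 mm is ≤ 25 mm ⇒ Resistant
Susceptible: 4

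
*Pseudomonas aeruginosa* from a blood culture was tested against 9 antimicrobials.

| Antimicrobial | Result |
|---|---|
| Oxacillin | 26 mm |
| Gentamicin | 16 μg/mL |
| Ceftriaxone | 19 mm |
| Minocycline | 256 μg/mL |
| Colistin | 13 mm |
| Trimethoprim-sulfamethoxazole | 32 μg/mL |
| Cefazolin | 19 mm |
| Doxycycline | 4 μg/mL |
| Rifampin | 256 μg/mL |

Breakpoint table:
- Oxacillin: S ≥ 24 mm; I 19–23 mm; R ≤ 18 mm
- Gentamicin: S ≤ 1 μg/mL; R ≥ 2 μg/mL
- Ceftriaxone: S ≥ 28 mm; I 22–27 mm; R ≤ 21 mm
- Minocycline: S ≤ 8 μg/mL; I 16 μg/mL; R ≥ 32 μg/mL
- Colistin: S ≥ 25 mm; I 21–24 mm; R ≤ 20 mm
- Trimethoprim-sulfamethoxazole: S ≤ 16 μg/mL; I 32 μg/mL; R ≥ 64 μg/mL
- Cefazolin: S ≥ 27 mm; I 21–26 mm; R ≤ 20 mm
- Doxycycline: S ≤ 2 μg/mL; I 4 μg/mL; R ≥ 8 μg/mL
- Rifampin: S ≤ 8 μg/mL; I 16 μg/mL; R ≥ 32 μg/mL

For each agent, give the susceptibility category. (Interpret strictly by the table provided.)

Oxacillin (26 mm) ≥ 24 mm — susceptible
Gentamicin: 16 μg/mL is ≥ 2 μg/mL — Resistant
Ceftriaxone 19 mm: ≤ 21 mm — Resistant
Minocycline: 256 μg/mL is ≥ 32 μg/mL — resistant
Colistin (13 mm) ≤ 20 mm → R
Trimethoprim-sulfamethoxazole 32 μg/mL: = 32 μg/mL → intermediate
Cefazolin (19 mm) ≤ 20 mm → R
Doxycycline 4 μg/mL: = 4 μg/mL ⇒ Intermediate
Rifampin (256 μg/mL) ≥ 32 μg/mL → R

S, R, R, R, R, I, R, I, R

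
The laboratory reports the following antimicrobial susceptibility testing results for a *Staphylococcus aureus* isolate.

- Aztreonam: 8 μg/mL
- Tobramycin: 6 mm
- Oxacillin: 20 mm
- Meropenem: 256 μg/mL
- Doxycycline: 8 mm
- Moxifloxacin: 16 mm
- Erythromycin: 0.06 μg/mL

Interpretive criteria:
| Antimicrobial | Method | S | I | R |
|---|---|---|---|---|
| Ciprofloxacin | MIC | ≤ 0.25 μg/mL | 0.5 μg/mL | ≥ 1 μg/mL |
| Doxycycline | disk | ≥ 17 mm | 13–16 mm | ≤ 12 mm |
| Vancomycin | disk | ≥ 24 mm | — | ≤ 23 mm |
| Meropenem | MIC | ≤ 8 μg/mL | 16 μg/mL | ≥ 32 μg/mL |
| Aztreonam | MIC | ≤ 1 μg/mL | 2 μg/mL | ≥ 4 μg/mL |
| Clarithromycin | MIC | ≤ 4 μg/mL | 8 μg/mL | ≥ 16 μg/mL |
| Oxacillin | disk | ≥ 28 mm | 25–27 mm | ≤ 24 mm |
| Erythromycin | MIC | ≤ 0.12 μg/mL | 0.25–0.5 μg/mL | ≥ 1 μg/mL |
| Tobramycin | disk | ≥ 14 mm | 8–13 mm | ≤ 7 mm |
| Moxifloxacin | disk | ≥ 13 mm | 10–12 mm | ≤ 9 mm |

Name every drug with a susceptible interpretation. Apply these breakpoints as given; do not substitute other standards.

Aztreonam 8 μg/mL: ≥ 4 μg/mL ⇒ resistant
Tobramycin: 6 mm is ≤ 7 mm — resistant
Oxacillin (20 mm) ≤ 24 mm → Resistant
Meropenem: 256 μg/mL is ≥ 32 μg/mL ⇒ resistant
Doxycycline: 8 mm is ≤ 12 mm ⇒ resistant
Moxifloxacin 16 mm: ≥ 13 mm → susceptible
Erythromycin 0.06 μg/mL: ≤ 0.12 μg/mL ⇒ susceptible

moxifloxacin, erythromycin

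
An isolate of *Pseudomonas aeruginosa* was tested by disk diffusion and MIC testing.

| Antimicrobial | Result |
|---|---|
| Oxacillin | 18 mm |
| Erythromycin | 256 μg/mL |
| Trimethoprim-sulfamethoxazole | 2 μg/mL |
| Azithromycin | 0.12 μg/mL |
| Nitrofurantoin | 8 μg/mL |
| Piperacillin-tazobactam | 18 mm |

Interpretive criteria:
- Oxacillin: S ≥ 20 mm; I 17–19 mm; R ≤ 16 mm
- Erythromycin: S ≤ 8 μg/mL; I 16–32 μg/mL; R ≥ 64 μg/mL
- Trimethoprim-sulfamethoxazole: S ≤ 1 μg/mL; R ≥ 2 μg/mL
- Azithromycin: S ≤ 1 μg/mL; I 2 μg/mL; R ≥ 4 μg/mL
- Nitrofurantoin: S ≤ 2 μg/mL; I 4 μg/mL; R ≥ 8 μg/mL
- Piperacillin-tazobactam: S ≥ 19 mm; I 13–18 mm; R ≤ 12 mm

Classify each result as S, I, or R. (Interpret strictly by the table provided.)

Oxacillin 18 mm: in 17–19 mm — I
Erythromycin: 256 μg/mL is ≥ 64 μg/mL → Resistant
Trimethoprim-sulfamethoxazole (2 μg/mL) ≥ 2 μg/mL — resistant
Azithromycin (0.12 μg/mL) ≤ 1 μg/mL ⇒ susceptible
Nitrofurantoin: 8 μg/mL is ≥ 8 μg/mL → resistant
Piperacillin-tazobactam (18 mm) in 13–18 mm — intermediate

I, R, R, S, R, I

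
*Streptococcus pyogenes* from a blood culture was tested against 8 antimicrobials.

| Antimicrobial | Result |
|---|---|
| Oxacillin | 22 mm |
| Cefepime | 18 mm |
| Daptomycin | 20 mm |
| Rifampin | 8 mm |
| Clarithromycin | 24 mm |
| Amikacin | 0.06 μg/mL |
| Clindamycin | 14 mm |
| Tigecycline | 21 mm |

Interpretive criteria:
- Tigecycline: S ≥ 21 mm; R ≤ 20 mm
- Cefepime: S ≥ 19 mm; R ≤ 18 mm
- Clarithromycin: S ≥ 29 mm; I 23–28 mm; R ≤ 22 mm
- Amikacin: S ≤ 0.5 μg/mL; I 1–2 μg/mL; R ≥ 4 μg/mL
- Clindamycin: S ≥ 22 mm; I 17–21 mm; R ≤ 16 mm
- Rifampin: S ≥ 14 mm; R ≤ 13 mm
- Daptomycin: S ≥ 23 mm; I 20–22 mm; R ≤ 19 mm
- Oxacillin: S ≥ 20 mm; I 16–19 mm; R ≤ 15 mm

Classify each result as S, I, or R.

S, R, I, R, I, S, R, S

Oxacillin: 22 mm is ≥ 20 mm — S
Cefepime 18 mm: ≤ 18 mm — resistant
Daptomycin 20 mm: in 20–22 mm — I
Rifampin (8 mm) ≤ 13 mm ⇒ Resistant
Clarithromycin 24 mm: in 23–28 mm → Intermediate
Amikacin: 0.06 μg/mL is ≤ 0.5 μg/mL → S
Clindamycin 14 mm: ≤ 16 mm — resistant
Tigecycline: 21 mm is ≥ 21 mm → Susceptible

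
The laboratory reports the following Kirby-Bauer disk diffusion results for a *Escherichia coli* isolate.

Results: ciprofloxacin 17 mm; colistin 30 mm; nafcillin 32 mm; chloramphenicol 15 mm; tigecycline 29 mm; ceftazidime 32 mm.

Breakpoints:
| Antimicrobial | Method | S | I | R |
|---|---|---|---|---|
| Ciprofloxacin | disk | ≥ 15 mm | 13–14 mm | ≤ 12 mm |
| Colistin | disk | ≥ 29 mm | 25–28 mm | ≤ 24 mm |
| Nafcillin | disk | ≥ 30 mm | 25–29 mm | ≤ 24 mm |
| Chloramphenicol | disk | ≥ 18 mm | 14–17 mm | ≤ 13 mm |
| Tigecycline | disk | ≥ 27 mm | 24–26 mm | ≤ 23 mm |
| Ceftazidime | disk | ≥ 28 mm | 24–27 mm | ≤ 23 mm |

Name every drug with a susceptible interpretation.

Ciprofloxacin: 17 mm is ≥ 15 mm — S
Colistin: 30 mm is ≥ 29 mm — susceptible
Nafcillin: 32 mm is ≥ 30 mm — Susceptible
Chloramphenicol 15 mm: in 14–17 mm — I
Tigecycline (29 mm) ≥ 27 mm ⇒ susceptible
Ceftazidime (32 mm) ≥ 28 mm → Susceptible

ciprofloxacin, colistin, nafcillin, tigecycline, ceftazidime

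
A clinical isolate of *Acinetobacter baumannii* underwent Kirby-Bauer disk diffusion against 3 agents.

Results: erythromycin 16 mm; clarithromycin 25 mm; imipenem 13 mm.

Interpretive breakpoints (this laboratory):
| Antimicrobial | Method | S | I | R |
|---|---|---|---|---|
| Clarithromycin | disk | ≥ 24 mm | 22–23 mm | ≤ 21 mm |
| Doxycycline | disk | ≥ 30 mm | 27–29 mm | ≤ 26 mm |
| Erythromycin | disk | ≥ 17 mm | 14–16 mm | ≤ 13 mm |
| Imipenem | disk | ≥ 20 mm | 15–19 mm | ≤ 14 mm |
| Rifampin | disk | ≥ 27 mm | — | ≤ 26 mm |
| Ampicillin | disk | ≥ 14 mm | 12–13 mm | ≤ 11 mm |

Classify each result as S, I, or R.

Erythromycin: 16 mm is in 14–16 mm ⇒ I
Clarithromycin 25 mm: ≥ 24 mm — susceptible
Imipenem 13 mm: ≤ 14 mm ⇒ resistant

I, S, R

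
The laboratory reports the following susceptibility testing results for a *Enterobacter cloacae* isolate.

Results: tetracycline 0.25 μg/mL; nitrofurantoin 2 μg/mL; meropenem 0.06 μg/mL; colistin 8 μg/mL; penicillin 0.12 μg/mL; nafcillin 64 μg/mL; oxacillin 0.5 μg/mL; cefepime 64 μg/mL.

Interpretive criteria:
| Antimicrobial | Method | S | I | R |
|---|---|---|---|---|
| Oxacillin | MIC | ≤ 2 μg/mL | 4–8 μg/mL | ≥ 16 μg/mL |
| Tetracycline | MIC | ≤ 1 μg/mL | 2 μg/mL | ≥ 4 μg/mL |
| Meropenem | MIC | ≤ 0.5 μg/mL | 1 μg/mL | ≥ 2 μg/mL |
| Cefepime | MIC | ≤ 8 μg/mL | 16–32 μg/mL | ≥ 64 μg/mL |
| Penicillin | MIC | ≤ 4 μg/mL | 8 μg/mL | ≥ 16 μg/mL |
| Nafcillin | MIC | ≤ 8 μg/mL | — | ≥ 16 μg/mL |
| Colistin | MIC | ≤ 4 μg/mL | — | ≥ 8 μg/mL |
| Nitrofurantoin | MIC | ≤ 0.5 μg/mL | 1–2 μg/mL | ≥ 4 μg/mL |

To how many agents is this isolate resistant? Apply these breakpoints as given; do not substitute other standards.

Tetracycline 0.25 μg/mL: ≤ 1 μg/mL ⇒ S
Nitrofurantoin 2 μg/mL: in 1–2 μg/mL — intermediate
Meropenem 0.06 μg/mL: ≤ 0.5 μg/mL → S
Colistin: 8 μg/mL is ≥ 8 μg/mL → R
Penicillin (0.12 μg/mL) ≤ 4 μg/mL → S
Nafcillin 64 μg/mL: ≥ 16 μg/mL → resistant
Oxacillin (0.5 μg/mL) ≤ 2 μg/mL — susceptible
Cefepime 64 μg/mL: ≥ 64 μg/mL — R
Resistant: 3

3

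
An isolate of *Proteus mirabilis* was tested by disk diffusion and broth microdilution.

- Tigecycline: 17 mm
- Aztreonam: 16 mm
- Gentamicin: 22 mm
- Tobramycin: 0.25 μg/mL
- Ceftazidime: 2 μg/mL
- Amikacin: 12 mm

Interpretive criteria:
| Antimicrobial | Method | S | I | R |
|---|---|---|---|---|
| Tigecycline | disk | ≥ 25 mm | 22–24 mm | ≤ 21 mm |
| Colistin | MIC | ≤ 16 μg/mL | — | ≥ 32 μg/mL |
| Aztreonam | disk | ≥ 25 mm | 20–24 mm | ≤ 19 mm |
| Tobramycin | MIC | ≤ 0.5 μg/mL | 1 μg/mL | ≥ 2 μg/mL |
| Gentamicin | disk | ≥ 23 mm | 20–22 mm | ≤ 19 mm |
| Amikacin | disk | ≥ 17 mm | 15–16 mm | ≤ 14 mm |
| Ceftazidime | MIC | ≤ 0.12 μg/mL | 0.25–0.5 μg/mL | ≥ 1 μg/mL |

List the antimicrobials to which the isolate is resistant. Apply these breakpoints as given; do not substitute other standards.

tigecycline, aztreonam, ceftazidime, amikacin

Tigecycline 17 mm: ≤ 21 mm ⇒ resistant
Aztreonam: 16 mm is ≤ 19 mm ⇒ R
Gentamicin (22 mm) in 20–22 mm → intermediate
Tobramycin: 0.25 μg/mL is ≤ 0.5 μg/mL ⇒ S
Ceftazidime 2 μg/mL: ≥ 1 μg/mL → R
Amikacin: 12 mm is ≤ 14 mm ⇒ Resistant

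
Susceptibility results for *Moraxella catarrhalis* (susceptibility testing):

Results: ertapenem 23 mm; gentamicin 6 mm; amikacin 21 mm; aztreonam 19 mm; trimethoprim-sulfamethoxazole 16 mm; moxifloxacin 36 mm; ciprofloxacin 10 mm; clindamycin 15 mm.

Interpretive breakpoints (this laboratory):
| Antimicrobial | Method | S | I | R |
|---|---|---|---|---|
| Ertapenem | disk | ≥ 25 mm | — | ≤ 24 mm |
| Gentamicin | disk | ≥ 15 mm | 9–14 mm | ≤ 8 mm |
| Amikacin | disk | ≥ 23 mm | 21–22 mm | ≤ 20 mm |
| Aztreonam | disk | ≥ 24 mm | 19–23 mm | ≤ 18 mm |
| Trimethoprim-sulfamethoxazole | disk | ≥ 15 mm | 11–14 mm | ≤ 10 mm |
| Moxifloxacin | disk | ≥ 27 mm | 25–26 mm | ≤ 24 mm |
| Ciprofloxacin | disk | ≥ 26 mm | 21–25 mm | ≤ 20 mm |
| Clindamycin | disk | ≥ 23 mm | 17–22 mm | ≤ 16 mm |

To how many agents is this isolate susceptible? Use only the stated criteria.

2

Ertapenem 23 mm: ≤ 24 mm → resistant
Gentamicin (6 mm) ≤ 8 mm ⇒ resistant
Amikacin 21 mm: in 21–22 mm — I
Aztreonam (19 mm) in 19–23 mm → I
Trimethoprim-sulfamethoxazole: 16 mm is ≥ 15 mm — Susceptible
Moxifloxacin (36 mm) ≥ 27 mm — susceptible
Ciprofloxacin: 10 mm is ≤ 20 mm ⇒ Resistant
Clindamycin (15 mm) ≤ 16 mm → R
Susceptible: 2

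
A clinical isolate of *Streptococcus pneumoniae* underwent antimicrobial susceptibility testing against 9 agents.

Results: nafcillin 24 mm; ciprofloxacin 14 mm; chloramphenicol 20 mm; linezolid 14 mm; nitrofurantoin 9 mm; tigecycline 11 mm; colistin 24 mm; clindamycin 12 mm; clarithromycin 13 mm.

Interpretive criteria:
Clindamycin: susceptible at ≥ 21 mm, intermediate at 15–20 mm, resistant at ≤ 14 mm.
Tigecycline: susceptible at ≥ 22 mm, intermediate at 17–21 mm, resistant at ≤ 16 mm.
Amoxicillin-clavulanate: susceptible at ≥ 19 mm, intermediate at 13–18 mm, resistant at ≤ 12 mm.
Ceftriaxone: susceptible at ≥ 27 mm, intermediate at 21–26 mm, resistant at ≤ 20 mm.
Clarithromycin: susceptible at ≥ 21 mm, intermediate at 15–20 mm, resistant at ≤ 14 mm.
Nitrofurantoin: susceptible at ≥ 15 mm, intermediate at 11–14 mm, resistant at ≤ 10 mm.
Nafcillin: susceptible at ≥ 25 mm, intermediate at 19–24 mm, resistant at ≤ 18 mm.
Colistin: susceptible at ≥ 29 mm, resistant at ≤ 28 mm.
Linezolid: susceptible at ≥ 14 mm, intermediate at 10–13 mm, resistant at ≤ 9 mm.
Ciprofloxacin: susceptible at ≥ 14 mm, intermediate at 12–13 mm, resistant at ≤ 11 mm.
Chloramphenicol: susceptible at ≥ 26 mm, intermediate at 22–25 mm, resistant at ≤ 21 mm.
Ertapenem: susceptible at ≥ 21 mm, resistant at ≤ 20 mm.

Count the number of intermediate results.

1

Nafcillin (24 mm) in 19–24 mm → I
Ciprofloxacin (14 mm) ≥ 14 mm — susceptible
Chloramphenicol: 20 mm is ≤ 21 mm — resistant
Linezolid: 14 mm is ≥ 14 mm ⇒ S
Nitrofurantoin 9 mm: ≤ 10 mm → R
Tigecycline (11 mm) ≤ 16 mm → resistant
Colistin: 24 mm is ≤ 28 mm → R
Clindamycin (12 mm) ≤ 14 mm → R
Clarithromycin (13 mm) ≤ 14 mm → Resistant
Intermediate: 1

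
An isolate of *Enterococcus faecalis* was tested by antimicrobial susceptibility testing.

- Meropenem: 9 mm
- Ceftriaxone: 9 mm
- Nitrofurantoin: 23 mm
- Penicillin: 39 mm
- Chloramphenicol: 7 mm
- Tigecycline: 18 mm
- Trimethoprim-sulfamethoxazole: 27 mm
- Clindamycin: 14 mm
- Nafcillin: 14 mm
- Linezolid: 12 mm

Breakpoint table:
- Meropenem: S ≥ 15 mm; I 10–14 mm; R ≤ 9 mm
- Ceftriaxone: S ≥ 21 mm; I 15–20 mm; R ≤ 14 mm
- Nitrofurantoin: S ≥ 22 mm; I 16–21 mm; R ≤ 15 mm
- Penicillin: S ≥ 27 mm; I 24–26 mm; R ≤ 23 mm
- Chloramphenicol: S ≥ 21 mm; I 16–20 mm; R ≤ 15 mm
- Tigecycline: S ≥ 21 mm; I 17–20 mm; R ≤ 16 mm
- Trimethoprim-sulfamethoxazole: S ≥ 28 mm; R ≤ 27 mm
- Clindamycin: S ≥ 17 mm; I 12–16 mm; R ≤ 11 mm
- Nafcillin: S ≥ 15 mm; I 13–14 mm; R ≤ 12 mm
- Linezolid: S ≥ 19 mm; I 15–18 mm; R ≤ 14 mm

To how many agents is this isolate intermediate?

Meropenem 9 mm: ≤ 9 mm ⇒ R
Ceftriaxone 9 mm: ≤ 14 mm ⇒ Resistant
Nitrofurantoin: 23 mm is ≥ 22 mm → susceptible
Penicillin: 39 mm is ≥ 27 mm — susceptible
Chloramphenicol 7 mm: ≤ 15 mm → R
Tigecycline (18 mm) in 17–20 mm ⇒ I
Trimethoprim-sulfamethoxazole 27 mm: ≤ 27 mm → R
Clindamycin: 14 mm is in 12–16 mm → Intermediate
Nafcillin 14 mm: in 13–14 mm → Intermediate
Linezolid (12 mm) ≤ 14 mm ⇒ resistant
Intermediate: 3

3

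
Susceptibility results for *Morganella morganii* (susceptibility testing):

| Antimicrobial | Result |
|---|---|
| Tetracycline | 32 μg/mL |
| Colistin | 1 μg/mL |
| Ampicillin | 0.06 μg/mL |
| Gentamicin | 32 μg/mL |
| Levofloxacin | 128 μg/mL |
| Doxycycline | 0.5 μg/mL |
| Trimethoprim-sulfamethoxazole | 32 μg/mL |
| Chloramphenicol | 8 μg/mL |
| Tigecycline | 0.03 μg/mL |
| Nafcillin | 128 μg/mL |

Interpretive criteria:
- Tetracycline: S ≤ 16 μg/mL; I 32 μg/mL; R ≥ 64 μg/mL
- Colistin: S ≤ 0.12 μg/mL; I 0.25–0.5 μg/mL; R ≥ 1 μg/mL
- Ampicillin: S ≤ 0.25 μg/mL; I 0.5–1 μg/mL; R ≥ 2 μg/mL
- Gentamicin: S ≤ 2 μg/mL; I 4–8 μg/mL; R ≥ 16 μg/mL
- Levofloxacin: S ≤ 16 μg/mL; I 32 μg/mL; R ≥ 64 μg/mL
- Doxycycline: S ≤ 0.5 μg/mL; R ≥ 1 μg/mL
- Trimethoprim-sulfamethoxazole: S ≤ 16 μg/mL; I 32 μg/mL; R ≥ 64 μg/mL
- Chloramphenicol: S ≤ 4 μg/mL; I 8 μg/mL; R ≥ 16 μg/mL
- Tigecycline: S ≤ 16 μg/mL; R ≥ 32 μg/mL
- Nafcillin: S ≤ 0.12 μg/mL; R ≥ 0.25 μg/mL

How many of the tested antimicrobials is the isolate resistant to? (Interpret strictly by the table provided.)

Tetracycline (32 μg/mL) = 32 μg/mL — I
Colistin (1 μg/mL) ≥ 1 μg/mL — resistant
Ampicillin 0.06 μg/mL: ≤ 0.25 μg/mL ⇒ Susceptible
Gentamicin 32 μg/mL: ≥ 16 μg/mL → resistant
Levofloxacin (128 μg/mL) ≥ 64 μg/mL — R
Doxycycline (0.5 μg/mL) ≤ 0.5 μg/mL ⇒ Susceptible
Trimethoprim-sulfamethoxazole (32 μg/mL) = 32 μg/mL — I
Chloramphenicol 8 μg/mL: = 8 μg/mL — Intermediate
Tigecycline (0.03 μg/mL) ≤ 16 μg/mL — Susceptible
Nafcillin 128 μg/mL: ≥ 0.25 μg/mL — Resistant
Resistant: 4

4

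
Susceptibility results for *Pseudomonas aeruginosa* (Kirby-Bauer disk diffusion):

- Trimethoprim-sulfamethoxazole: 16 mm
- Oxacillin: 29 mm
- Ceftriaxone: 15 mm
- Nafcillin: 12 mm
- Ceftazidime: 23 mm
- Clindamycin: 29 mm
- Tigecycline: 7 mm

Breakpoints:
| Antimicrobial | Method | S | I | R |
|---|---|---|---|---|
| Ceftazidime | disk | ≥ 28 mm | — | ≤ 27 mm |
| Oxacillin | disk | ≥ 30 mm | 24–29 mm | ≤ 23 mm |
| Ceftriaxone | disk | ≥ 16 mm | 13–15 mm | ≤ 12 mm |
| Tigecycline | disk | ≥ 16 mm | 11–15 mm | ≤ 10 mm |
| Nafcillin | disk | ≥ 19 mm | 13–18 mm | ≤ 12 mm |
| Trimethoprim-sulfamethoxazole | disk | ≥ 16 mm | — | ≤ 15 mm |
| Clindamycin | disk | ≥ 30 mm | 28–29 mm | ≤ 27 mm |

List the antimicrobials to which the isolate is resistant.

Trimethoprim-sulfamethoxazole: 16 mm is ≥ 16 mm — S
Oxacillin: 29 mm is in 24–29 mm ⇒ Intermediate
Ceftriaxone 15 mm: in 13–15 mm ⇒ intermediate
Nafcillin (12 mm) ≤ 12 mm ⇒ Resistant
Ceftazidime 23 mm: ≤ 27 mm ⇒ R
Clindamycin 29 mm: in 28–29 mm → intermediate
Tigecycline: 7 mm is ≤ 10 mm → resistant

nafcillin, ceftazidime, tigecycline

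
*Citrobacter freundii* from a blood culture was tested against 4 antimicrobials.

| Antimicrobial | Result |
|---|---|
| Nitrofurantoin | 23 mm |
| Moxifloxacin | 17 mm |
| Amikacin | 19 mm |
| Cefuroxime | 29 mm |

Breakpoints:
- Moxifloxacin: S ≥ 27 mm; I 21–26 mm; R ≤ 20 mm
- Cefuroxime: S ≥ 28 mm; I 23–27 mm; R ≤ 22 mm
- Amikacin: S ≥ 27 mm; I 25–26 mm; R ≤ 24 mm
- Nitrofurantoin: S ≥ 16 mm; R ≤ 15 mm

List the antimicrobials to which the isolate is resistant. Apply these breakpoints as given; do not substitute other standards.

Nitrofurantoin 23 mm: ≥ 16 mm ⇒ susceptible
Moxifloxacin: 17 mm is ≤ 20 mm → Resistant
Amikacin: 19 mm is ≤ 24 mm — resistant
Cefuroxime: 29 mm is ≥ 28 mm ⇒ S

moxifloxacin, amikacin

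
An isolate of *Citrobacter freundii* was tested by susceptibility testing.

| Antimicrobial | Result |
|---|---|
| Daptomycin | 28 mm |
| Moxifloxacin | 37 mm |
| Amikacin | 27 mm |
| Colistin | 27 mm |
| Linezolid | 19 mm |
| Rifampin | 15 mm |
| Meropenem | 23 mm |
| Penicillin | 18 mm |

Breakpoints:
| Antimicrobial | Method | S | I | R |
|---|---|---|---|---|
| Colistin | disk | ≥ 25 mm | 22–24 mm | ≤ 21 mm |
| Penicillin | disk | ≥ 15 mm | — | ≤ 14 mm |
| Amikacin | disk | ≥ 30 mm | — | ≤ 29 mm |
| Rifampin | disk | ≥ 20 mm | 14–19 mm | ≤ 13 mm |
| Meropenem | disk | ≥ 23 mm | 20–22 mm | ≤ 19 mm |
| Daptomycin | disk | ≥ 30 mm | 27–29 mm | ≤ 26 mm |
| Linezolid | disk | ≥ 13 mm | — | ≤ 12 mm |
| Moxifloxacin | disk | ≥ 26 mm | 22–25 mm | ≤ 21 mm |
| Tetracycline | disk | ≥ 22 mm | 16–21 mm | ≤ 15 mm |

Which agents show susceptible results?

Daptomycin 28 mm: in 27–29 mm → I
Moxifloxacin (37 mm) ≥ 26 mm — Susceptible
Amikacin 27 mm: ≤ 29 mm — resistant
Colistin 27 mm: ≥ 25 mm ⇒ Susceptible
Linezolid: 19 mm is ≥ 13 mm — susceptible
Rifampin 15 mm: in 14–19 mm → I
Meropenem 23 mm: ≥ 23 mm ⇒ Susceptible
Penicillin: 18 mm is ≥ 15 mm — S

moxifloxacin, colistin, linezolid, meropenem, penicillin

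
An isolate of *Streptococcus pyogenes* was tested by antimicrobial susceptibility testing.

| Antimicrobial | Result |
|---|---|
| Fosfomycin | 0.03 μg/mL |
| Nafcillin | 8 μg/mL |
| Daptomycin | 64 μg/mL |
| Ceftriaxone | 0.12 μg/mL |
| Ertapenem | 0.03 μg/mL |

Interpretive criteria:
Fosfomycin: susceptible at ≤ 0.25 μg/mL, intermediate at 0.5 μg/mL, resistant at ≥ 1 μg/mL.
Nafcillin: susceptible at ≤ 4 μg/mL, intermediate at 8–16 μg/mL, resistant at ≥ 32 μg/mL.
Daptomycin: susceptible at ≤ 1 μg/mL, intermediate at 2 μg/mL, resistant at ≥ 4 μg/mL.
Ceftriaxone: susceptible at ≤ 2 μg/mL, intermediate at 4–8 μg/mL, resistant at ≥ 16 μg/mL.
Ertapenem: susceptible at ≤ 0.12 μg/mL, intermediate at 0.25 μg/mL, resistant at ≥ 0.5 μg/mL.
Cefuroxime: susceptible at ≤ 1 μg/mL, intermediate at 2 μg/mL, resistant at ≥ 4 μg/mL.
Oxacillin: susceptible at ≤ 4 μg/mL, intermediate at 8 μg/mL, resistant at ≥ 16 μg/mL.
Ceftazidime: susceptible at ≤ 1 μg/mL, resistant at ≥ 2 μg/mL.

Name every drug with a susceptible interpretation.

fosfomycin, ceftriaxone, ertapenem

Fosfomycin: 0.03 μg/mL is ≤ 0.25 μg/mL — Susceptible
Nafcillin 8 μg/mL: in 8–16 μg/mL ⇒ I
Daptomycin 64 μg/mL: ≥ 4 μg/mL ⇒ Resistant
Ceftriaxone 0.12 μg/mL: ≤ 2 μg/mL → Susceptible
Ertapenem 0.03 μg/mL: ≤ 0.12 μg/mL ⇒ S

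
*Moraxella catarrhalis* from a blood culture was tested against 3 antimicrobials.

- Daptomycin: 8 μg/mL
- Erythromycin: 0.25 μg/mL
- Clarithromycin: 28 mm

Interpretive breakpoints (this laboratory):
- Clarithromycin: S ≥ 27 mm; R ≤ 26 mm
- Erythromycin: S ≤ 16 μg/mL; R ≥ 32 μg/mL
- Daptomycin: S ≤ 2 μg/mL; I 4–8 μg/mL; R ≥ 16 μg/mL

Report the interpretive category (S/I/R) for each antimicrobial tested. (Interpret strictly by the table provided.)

Daptomycin 8 μg/mL: in 4–8 μg/mL — I
Erythromycin 0.25 μg/mL: ≤ 16 μg/mL ⇒ Susceptible
Clarithromycin: 28 mm is ≥ 27 mm ⇒ susceptible

I, S, S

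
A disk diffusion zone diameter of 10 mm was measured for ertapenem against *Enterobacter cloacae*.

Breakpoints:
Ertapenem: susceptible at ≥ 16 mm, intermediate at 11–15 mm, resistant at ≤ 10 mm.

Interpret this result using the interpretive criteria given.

Ertapenem (10 mm) ≤ 10 mm — Resistant

R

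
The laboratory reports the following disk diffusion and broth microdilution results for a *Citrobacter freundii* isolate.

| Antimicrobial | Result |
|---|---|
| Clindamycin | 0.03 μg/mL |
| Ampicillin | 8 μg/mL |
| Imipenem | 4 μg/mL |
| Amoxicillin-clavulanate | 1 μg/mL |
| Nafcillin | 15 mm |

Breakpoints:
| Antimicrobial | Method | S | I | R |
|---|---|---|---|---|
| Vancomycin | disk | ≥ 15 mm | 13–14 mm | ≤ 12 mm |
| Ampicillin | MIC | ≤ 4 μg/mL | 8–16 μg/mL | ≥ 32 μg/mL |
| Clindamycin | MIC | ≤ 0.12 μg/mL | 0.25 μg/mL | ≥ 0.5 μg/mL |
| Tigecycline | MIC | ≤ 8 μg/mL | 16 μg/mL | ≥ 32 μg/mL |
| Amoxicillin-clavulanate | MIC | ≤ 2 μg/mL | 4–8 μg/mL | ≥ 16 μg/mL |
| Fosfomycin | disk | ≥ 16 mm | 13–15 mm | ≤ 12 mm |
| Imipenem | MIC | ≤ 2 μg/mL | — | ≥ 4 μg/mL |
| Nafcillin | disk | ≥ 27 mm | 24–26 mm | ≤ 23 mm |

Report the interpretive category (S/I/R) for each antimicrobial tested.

S, I, R, S, R

Clindamycin 0.03 μg/mL: ≤ 0.12 μg/mL ⇒ S
Ampicillin (8 μg/mL) in 8–16 μg/mL → Intermediate
Imipenem (4 μg/mL) ≥ 4 μg/mL → resistant
Amoxicillin-clavulanate (1 μg/mL) ≤ 2 μg/mL → S
Nafcillin 15 mm: ≤ 23 mm → Resistant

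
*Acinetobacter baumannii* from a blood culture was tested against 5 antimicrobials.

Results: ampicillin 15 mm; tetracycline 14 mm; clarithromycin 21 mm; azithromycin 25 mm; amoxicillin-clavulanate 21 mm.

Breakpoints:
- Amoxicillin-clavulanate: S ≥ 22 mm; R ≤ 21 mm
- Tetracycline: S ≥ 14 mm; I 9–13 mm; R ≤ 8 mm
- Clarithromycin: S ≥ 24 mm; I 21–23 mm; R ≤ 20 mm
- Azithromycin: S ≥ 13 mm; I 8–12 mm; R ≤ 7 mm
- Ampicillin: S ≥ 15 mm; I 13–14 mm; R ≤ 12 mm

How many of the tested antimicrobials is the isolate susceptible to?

Ampicillin: 15 mm is ≥ 15 mm → Susceptible
Tetracycline: 14 mm is ≥ 14 mm — S
Clarithromycin: 21 mm is in 21–23 mm → I
Azithromycin: 25 mm is ≥ 13 mm ⇒ susceptible
Amoxicillin-clavulanate 21 mm: ≤ 21 mm ⇒ R
Susceptible: 3

3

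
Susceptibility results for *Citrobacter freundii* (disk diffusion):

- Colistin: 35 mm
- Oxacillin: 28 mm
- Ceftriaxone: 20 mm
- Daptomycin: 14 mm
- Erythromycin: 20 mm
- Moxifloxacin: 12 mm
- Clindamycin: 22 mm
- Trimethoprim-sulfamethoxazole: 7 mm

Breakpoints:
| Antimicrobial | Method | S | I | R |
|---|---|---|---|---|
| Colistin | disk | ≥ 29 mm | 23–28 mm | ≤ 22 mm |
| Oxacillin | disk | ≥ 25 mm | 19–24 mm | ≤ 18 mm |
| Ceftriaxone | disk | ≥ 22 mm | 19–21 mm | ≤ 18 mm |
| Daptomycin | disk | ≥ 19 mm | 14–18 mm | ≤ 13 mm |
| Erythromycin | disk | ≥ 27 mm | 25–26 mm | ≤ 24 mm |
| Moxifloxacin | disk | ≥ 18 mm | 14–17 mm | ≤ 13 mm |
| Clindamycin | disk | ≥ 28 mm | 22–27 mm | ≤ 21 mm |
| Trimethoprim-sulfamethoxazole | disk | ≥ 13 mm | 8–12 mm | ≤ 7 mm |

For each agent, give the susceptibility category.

S, S, I, I, R, R, I, R

Colistin: 35 mm is ≥ 29 mm ⇒ Susceptible
Oxacillin (28 mm) ≥ 25 mm — Susceptible
Ceftriaxone (20 mm) in 19–21 mm ⇒ intermediate
Daptomycin (14 mm) in 14–18 mm → I
Erythromycin 20 mm: ≤ 24 mm ⇒ resistant
Moxifloxacin: 12 mm is ≤ 13 mm → R
Clindamycin 22 mm: in 22–27 mm → intermediate
Trimethoprim-sulfamethoxazole 7 mm: ≤ 7 mm ⇒ resistant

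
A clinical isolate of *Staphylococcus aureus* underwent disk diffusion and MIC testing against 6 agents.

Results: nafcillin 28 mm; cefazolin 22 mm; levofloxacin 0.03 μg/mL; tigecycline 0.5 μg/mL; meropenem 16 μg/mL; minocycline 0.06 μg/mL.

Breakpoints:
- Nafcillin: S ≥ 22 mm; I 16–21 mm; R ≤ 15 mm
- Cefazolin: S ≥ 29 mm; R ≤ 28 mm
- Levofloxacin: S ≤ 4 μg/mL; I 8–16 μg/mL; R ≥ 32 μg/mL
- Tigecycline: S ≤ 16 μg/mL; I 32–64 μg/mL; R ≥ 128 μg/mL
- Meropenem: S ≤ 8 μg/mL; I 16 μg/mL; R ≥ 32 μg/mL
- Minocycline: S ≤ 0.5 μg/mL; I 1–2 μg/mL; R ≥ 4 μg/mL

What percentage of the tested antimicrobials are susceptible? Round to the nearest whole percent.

Nafcillin: 28 mm is ≥ 22 mm — S
Cefazolin: 22 mm is ≤ 28 mm → resistant
Levofloxacin (0.03 μg/mL) ≤ 4 μg/mL ⇒ Susceptible
Tigecycline 0.5 μg/mL: ≤ 16 μg/mL — Susceptible
Meropenem 16 μg/mL: = 16 μg/mL — Intermediate
Minocycline: 0.06 μg/mL is ≤ 0.5 μg/mL — susceptible
Susceptible: 4/6

67%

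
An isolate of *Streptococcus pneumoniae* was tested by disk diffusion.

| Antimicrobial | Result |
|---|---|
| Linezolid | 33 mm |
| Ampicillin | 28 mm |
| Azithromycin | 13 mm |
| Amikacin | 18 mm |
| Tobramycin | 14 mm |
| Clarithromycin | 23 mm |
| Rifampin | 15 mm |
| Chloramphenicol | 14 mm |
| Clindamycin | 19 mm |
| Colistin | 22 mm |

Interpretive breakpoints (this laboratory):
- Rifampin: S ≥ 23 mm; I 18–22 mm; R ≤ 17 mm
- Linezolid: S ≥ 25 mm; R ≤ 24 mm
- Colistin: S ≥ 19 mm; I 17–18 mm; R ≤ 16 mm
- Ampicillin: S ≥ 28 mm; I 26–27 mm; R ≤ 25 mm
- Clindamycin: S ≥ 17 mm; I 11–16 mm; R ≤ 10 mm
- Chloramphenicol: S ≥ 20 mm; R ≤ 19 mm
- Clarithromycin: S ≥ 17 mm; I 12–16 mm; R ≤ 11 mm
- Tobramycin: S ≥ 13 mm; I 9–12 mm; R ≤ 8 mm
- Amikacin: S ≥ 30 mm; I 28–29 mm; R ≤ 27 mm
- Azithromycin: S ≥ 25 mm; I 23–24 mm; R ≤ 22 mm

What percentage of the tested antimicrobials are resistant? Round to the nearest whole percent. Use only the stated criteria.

Linezolid (33 mm) ≥ 25 mm → S
Ampicillin 28 mm: ≥ 28 mm → Susceptible
Azithromycin: 13 mm is ≤ 22 mm ⇒ R
Amikacin 18 mm: ≤ 27 mm → Resistant
Tobramycin (14 mm) ≥ 13 mm — susceptible
Clarithromycin: 23 mm is ≥ 17 mm → Susceptible
Rifampin (15 mm) ≤ 17 mm — resistant
Chloramphenicol (14 mm) ≤ 19 mm → resistant
Clindamycin (19 mm) ≥ 17 mm — S
Colistin (22 mm) ≥ 19 mm ⇒ S
Resistant: 4/10

40%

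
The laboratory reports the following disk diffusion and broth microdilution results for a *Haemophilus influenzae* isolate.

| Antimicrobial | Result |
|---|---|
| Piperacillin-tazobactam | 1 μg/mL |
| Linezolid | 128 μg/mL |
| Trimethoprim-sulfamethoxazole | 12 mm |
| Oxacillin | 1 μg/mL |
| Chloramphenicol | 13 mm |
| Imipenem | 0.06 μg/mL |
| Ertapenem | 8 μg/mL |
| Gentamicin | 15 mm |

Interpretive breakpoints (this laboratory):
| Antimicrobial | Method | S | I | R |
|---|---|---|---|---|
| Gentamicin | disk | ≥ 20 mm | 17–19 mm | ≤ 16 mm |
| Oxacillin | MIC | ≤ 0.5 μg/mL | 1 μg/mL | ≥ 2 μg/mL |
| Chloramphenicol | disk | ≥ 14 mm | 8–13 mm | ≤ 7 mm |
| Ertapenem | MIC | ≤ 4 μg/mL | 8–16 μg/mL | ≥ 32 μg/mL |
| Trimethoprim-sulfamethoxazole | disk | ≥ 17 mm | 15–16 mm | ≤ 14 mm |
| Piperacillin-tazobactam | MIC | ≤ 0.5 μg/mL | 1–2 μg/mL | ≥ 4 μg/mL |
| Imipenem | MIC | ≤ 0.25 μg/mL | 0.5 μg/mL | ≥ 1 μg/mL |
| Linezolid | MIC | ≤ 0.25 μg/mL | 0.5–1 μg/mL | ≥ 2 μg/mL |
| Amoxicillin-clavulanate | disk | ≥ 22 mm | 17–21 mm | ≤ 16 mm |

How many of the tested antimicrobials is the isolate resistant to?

3

Piperacillin-tazobactam: 1 μg/mL is in 1–2 μg/mL ⇒ Intermediate
Linezolid: 128 μg/mL is ≥ 2 μg/mL ⇒ R
Trimethoprim-sulfamethoxazole: 12 mm is ≤ 14 mm — R
Oxacillin 1 μg/mL: = 1 μg/mL → Intermediate
Chloramphenicol (13 mm) in 8–13 mm — intermediate
Imipenem: 0.06 μg/mL is ≤ 0.25 μg/mL ⇒ susceptible
Ertapenem 8 μg/mL: in 8–16 μg/mL — Intermediate
Gentamicin (15 mm) ≤ 16 mm ⇒ Resistant
Resistant: 3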